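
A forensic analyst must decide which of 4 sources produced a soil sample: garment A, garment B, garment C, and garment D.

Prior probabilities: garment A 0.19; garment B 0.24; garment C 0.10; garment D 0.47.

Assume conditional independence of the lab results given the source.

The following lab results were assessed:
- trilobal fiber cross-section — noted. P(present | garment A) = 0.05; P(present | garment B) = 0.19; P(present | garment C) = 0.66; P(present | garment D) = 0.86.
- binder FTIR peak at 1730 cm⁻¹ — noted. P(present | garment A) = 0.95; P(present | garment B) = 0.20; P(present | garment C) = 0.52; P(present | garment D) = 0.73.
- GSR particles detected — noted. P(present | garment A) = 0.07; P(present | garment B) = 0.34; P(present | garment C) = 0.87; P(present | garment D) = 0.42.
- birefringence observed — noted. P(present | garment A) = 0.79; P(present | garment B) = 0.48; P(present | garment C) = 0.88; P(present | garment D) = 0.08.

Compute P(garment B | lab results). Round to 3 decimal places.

0.039

By Bayes' rule with conditional independence, the unnormalized weight for each hypothesis is prior × ∏ likelihoods:
  garment A: 0.19 × 0.05 × 0.95 × 0.07 × 0.79 = 0.00049908
  garment B: 0.24 × 0.19 × 0.20 × 0.34 × 0.48 = 0.0014884
  garment C: 0.10 × 0.66 × 0.52 × 0.87 × 0.88 = 0.026275
  garment D: 0.47 × 0.86 × 0.73 × 0.42 × 0.08 = 0.0099142
Normalizing constant Z = 0.00049908 + 0.0014884 + 0.026275 + 0.0099142 = 0.038177.
P(garment B | evidence) = 0.0014884 / 0.038177 ≈ 0.039.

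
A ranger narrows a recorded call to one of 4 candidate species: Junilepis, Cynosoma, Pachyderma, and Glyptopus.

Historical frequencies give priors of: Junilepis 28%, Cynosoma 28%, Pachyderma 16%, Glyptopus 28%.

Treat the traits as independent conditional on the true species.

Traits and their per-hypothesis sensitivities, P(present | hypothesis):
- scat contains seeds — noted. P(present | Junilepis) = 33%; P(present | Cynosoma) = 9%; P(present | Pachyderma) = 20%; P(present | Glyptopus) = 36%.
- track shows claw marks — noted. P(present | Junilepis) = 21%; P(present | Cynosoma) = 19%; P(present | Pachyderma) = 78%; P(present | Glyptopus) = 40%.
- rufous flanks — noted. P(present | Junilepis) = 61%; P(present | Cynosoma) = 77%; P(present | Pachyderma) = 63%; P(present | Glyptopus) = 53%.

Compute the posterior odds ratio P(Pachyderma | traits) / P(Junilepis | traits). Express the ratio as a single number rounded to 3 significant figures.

1.33

The normalizing constant cancels in an odds ratio, so compute prior × likelihood for the two hypotheses only:
  Pachyderma: 0.16 × 0.20 × 0.78 × 0.63 = 0.015725
  Junilepis: 0.28 × 0.33 × 0.21 × 0.61 = 0.011836
Posterior odds = 0.015725 / 0.011836 ≈ 1.33.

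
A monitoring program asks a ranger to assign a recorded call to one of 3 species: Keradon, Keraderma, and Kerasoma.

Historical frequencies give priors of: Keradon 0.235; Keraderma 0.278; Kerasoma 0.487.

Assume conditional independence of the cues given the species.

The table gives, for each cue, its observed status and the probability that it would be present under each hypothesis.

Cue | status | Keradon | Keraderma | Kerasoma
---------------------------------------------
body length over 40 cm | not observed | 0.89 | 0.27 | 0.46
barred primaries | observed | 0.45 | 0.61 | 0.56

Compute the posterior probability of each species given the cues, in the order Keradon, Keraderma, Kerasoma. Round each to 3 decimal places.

0.041, 0.438, 0.521

For each hypothesis, the unnormalized posterior weight is prior × product of the cue likelihoods (using 1 − P(present | H) for each absent cue):
  Keradon: 0.235 × (1 − 0.89) × 0.45 = 0.011632
  Keraderma: 0.278 × (1 − 0.27) × 0.61 = 0.12379
  Kerasoma: 0.487 × (1 − 0.46) × 0.56 = 0.14727
Normalizing constant Z = 0.011632 + 0.12379 + 0.14727 = 0.28269.
P(Keradon | evidence) = 0.011632 / 0.28269 ≈ 0.041
P(Keraderma | evidence) = 0.12379 / 0.28269 ≈ 0.438
P(Kerasoma | evidence) = 0.14727 / 0.28269 ≈ 0.521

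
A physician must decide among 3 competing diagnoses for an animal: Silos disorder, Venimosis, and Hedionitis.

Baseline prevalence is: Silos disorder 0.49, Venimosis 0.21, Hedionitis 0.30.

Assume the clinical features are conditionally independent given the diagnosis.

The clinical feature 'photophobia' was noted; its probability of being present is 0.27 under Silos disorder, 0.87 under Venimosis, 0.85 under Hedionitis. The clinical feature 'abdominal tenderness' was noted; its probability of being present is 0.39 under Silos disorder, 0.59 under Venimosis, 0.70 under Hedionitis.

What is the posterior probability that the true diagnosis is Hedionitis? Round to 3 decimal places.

Multiply each prior by the joint likelihood of the clinical feature pattern:
  Silos disorder: 0.49 × 0.27 × 0.39 = 0.051597
  Venimosis: 0.21 × 0.87 × 0.59 = 0.10779
  Hedionitis: 0.30 × 0.85 × 0.70 = 0.1785
Normalizing constant Z = 0.051597 + 0.10779 + 0.1785 = 0.33789.
P(Hedionitis | evidence) = 0.1785 / 0.33789 ≈ 0.528.

0.528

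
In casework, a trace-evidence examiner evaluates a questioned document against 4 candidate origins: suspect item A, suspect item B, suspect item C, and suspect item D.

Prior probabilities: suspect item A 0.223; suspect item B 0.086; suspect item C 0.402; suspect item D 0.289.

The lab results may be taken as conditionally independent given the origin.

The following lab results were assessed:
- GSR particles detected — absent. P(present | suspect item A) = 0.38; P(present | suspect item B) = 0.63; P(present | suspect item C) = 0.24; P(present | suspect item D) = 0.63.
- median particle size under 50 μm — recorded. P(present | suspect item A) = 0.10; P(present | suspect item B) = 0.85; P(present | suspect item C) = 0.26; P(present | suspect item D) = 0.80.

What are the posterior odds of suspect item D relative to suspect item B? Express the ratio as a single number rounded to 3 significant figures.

Posterior odds equal prior odds times the likelihood ratio; only the two competing hypotheses matter (using 1 − P(present | H) for each absent lab result).
  suspect item D: 0.289 × (1 − 0.63) × 0.80 = 0.085544
  suspect item B: 0.086 × (1 − 0.63) × 0.85 = 0.027047
Odds(suspect item D : suspect item B) = 0.085544 / 0.027047 ≈ 3.16.

3.16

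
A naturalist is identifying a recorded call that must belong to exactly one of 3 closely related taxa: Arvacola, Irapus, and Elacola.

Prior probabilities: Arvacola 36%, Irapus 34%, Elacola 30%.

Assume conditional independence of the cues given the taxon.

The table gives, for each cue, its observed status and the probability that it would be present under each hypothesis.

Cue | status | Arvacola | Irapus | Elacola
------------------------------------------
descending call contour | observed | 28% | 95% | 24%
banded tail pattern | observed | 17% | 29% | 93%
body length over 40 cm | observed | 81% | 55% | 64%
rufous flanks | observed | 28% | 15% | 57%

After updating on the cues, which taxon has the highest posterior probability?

Elacola

By Bayes' rule with conditional independence, the unnormalized weight for each hypothesis is prior × ∏ likelihoods:
  Arvacola: 0.36 × 0.28 × 0.17 × 0.81 × 0.28 = 0.0038864
  Irapus: 0.34 × 0.95 × 0.29 × 0.55 × 0.15 = 0.0077278
  Elacola: 0.30 × 0.24 × 0.93 × 0.64 × 0.57 = 0.024427
Normalizing constant Z = 0.0038864 + 0.0077278 + 0.024427 = 0.036041.
P(Arvacola | evidence) ≈ 0.0038864 / 0.036041 ≈ 0.108
P(Irapus | evidence) ≈ 0.0077278 / 0.036041 ≈ 0.214
P(Elacola | evidence) ≈ 0.024427 / 0.036041 ≈ 0.678
The largest is 0.678, so Elacola is most probable.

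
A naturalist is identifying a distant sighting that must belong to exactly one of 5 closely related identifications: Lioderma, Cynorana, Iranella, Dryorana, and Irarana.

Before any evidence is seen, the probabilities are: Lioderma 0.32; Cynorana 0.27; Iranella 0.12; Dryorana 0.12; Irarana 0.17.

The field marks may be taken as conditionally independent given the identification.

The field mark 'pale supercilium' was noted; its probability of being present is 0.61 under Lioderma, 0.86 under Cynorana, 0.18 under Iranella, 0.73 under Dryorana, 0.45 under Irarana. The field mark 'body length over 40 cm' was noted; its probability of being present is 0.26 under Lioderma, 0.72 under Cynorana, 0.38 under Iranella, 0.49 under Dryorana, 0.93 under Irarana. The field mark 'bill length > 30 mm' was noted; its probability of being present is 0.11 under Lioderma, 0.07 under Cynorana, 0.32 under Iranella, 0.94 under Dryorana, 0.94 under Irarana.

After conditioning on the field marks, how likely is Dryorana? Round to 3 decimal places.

0.317

Multiply each prior by the joint likelihood of the field mark pattern:
  Lioderma: 0.32 × 0.61 × 0.26 × 0.11 = 0.0055827
  Cynorana: 0.27 × 0.86 × 0.72 × 0.07 = 0.011703
  Iranella: 0.12 × 0.18 × 0.38 × 0.32 = 0.0026266
  Dryorana: 0.12 × 0.73 × 0.49 × 0.94 = 0.040349
  Irarana: 0.17 × 0.45 × 0.93 × 0.94 = 0.066876
Marginal likelihood of the evidence = 0.12714.
P(Dryorana | evidence) = 0.040349 / 0.12714 ≈ 0.317.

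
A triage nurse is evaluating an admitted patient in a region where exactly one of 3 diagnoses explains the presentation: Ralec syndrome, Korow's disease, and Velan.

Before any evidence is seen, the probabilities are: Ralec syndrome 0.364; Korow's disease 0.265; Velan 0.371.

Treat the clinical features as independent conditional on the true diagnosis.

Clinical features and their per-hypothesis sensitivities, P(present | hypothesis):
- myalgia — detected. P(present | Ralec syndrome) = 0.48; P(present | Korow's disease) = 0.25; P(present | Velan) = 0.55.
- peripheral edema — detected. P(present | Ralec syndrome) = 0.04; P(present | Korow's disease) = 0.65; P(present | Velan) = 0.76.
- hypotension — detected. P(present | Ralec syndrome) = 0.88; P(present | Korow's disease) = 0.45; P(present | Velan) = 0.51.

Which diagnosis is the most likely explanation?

For each hypothesis, the unnormalized posterior weight is prior × product of the clinical feature likelihoods:
  Ralec syndrome: 0.364 × 0.48 × 0.04 × 0.88 = 0.0061501
  Korow's disease: 0.265 × 0.25 × 0.65 × 0.45 = 0.019378
  Velan: 0.371 × 0.55 × 0.76 × 0.51 = 0.07909
The unnormalized weights sum to 0.10462.
P(Ralec syndrome | evidence) ≈ 0.0061501 / 0.10462 ≈ 0.059
P(Korow's disease | evidence) ≈ 0.019378 / 0.10462 ≈ 0.185
P(Velan | evidence) ≈ 0.07909 / 0.10462 ≈ 0.756
The largest is 0.756, so Velan is most probable.

Velan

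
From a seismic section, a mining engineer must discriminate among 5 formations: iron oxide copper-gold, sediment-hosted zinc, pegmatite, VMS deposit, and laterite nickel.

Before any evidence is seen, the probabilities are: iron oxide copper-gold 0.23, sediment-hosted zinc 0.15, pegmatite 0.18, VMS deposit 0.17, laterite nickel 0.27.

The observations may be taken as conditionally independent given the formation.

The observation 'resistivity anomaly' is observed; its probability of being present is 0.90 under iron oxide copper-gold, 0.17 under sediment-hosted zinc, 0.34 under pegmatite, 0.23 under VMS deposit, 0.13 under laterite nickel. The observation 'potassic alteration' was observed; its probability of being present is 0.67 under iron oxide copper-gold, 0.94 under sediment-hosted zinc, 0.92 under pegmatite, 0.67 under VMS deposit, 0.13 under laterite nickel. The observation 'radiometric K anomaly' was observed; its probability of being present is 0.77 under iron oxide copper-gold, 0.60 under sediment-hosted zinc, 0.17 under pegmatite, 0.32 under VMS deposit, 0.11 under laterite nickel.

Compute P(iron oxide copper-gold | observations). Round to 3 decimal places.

0.765

By Bayes' rule with conditional independence, the unnormalized weight for each hypothesis is prior × ∏ likelihoods:
  iron oxide copper-gold: 0.23 × 0.90 × 0.67 × 0.77 = 0.10679
  sediment-hosted zinc: 0.15 × 0.17 × 0.94 × 0.60 = 0.014382
  pegmatite: 0.18 × 0.34 × 0.92 × 0.17 = 0.0095717
  VMS deposit: 0.17 × 0.23 × 0.67 × 0.32 = 0.008383
  laterite nickel: 0.27 × 0.13 × 0.13 × 0.11 = 0.00050193
Marginal likelihood of the evidence = 0.13963.
P(iron oxide copper-gold | evidence) = 0.10679 / 0.13963 ≈ 0.765.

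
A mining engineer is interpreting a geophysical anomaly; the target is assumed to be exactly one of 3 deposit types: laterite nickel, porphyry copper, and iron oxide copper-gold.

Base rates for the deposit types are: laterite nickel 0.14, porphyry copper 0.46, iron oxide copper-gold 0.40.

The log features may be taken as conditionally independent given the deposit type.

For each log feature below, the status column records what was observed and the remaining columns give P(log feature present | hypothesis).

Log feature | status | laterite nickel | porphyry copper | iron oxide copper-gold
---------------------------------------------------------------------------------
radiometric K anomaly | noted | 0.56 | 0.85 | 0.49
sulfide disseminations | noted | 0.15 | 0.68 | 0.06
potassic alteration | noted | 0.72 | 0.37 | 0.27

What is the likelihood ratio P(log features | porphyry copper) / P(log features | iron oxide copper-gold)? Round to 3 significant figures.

26.9

Joint likelihood of the log feature pattern under each hypothesis:
  porphyry copper: 0.85 × 0.68 × 0.37 = 0.21386
  iron oxide copper-gold: 0.49 × 0.06 × 0.27 = 0.007938
Bayes factor = 0.21386 / 0.007938 ≈ 26.9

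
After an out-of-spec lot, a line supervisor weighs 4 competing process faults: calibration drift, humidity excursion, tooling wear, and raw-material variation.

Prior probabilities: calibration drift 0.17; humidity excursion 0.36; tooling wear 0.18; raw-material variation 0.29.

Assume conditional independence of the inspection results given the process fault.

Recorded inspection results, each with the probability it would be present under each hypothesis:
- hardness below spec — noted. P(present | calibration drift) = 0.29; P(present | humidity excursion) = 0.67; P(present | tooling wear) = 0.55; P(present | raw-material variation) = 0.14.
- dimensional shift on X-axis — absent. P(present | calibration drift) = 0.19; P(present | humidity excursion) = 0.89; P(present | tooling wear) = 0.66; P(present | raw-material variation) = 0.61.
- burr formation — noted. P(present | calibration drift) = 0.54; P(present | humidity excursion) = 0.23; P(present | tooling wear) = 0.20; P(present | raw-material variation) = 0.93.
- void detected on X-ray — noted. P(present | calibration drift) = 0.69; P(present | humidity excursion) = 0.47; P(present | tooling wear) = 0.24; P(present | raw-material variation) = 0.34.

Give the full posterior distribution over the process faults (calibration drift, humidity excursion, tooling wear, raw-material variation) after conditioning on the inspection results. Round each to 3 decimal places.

0.611, 0.118, 0.066, 0.205

Multiply each prior by the joint likelihood of the inspection result pattern (using 1 − P(present | H) for each absent inspection result):
  calibration drift: 0.17 × 0.29 × (1 − 0.19) × 0.54 × 0.69 = 0.014879
  humidity excursion: 0.36 × 0.67 × (1 − 0.89) × 0.23 × 0.47 = 0.0028681
  tooling wear: 0.18 × 0.55 × (1 − 0.66) × 0.20 × 0.24 = 0.0016157
  raw-material variation: 0.29 × 0.14 × (1 − 0.61) × 0.93 × 0.34 = 0.0050067
The unnormalized weights sum to 0.02437.
P(calibration drift | evidence) = 0.014879 / 0.02437 ≈ 0.611
P(humidity excursion | evidence) = 0.0028681 / 0.02437 ≈ 0.118
P(tooling wear | evidence) = 0.0016157 / 0.02437 ≈ 0.066
P(raw-material variation | evidence) = 0.0050067 / 0.02437 ≈ 0.205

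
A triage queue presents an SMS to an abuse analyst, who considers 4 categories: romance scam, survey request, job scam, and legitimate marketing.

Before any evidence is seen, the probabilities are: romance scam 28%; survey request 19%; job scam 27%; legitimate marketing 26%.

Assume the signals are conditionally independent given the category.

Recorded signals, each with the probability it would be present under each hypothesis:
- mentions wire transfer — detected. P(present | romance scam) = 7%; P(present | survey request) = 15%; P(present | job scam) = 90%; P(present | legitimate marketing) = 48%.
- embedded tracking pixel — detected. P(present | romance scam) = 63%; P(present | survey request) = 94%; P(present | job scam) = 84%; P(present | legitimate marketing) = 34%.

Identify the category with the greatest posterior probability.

For each hypothesis, the unnormalized posterior weight is prior × product of the signal likelihoods:
  romance scam: 0.28 × 0.07 × 0.63 = 0.012348
  survey request: 0.19 × 0.15 × 0.94 = 0.02679
  job scam: 0.27 × 0.90 × 0.84 = 0.20412
  legitimate marketing: 0.26 × 0.48 × 0.34 = 0.042432
The unnormalized weights sum to 0.28569.
P(romance scam | evidence) ≈ 0.012348 / 0.28569 ≈ 0.043
P(survey request | evidence) ≈ 0.02679 / 0.28569 ≈ 0.094
P(job scam | evidence) ≈ 0.20412 / 0.28569 ≈ 0.714
P(legitimate marketing | evidence) ≈ 0.042432 / 0.28569 ≈ 0.149
The largest is 0.714, so job scam is most probable.

job scam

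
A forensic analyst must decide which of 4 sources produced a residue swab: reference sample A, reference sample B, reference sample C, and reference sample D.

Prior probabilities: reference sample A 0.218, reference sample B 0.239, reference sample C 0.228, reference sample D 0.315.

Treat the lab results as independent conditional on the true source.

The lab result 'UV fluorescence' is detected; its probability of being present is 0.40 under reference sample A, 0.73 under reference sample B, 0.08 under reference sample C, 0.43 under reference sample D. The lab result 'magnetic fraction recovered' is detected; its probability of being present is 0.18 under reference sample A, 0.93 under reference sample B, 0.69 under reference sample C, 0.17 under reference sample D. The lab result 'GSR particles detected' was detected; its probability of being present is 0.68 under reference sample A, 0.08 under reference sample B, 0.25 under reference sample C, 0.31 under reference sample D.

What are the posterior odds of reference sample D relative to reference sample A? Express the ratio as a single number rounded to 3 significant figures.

0.669

The normalizing constant cancels in an odds ratio, so compute prior × likelihood for the two hypotheses only:
  reference sample D: 0.315 × 0.43 × 0.17 × 0.31 = 0.0071382
  reference sample A: 0.218 × 0.40 × 0.18 × 0.68 = 0.010673
Posterior odds = 0.0071382 / 0.010673 ≈ 0.669.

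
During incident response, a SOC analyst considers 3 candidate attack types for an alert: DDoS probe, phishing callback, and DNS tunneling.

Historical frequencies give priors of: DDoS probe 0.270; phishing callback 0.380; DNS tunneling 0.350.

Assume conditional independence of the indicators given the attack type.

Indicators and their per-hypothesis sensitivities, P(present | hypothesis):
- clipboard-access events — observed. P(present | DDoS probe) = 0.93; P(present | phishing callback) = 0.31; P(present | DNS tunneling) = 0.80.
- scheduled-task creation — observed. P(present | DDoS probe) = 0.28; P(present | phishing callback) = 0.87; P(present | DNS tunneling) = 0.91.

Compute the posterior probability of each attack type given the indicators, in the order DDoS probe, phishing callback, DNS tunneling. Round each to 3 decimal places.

Multiply each prior by the joint likelihood of the indicator pattern:
  DDoS probe: 0.270 × 0.93 × 0.28 = 0.070308
  phishing callback: 0.380 × 0.31 × 0.87 = 0.10249
  DNS tunneling: 0.350 × 0.80 × 0.91 = 0.2548
Normalizing constant Z = 0.070308 + 0.10249 + 0.2548 = 0.42759.
P(DDoS probe | evidence) = 0.070308 / 0.42759 ≈ 0.164
P(phishing callback | evidence) = 0.10249 / 0.42759 ≈ 0.240
P(DNS tunneling | evidence) = 0.2548 / 0.42759 ≈ 0.596

0.164, 0.240, 0.596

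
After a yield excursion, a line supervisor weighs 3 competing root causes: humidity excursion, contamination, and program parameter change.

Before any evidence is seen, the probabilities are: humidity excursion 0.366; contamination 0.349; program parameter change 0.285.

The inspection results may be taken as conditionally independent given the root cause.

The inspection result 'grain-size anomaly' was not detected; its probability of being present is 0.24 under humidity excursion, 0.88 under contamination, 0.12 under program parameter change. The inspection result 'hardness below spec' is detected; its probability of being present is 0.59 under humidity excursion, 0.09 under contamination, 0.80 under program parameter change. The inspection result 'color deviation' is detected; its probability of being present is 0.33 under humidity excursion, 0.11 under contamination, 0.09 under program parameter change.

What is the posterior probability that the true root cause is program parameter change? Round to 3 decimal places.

0.249

Multiply each prior by the joint likelihood of the inspection result pattern (using 1 − P(present | H) for each absent inspection result):
  humidity excursion: 0.366 × (1 − 0.24) × 0.59 × 0.33 = 0.054158
  contamination: 0.349 × (1 − 0.88) × 0.09 × 0.11 = 0.00041461
  program parameter change: 0.285 × (1 − 0.12) × 0.80 × 0.09 = 0.018058
Normalizing constant Z = 0.054158 + 0.00041461 + 0.018058 = 0.07263.
P(program parameter change | evidence) = 0.018058 / 0.07263 ≈ 0.249.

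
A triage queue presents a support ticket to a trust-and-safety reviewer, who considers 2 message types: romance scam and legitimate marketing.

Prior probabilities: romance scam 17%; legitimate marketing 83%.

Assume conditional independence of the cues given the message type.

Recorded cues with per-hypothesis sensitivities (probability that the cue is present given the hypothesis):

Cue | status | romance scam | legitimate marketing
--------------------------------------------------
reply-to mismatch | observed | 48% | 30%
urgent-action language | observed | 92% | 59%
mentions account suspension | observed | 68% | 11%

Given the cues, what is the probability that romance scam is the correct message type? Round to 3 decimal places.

By Bayes' rule with conditional independence, the unnormalized weight for each hypothesis is prior × ∏ likelihoods:
  romance scam: 0.17 × 0.48 × 0.92 × 0.68 = 0.051049
  legitimate marketing: 0.83 × 0.30 × 0.59 × 0.11 = 0.01616
Marginal likelihood of the evidence = 0.067209.
P(romance scam | evidence) = 0.051049 / 0.067209 ≈ 0.760.

0.760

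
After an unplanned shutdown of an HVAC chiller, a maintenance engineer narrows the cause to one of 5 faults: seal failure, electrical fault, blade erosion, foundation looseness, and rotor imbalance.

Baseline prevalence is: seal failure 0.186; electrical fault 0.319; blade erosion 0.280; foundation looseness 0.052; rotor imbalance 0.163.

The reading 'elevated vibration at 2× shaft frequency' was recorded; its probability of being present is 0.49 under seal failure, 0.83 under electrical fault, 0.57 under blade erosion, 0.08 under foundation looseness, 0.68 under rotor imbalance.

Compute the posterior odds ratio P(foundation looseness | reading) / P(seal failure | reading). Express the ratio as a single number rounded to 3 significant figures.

Posterior odds equal prior odds times the likelihood ratio; only the two competing hypotheses matter.
  foundation looseness: 0.052 × 0.08 = 0.00416
  seal failure: 0.186 × 0.49 = 0.09114
Odds(foundation looseness : seal failure) = 0.00416 / 0.09114 ≈ 0.0456.

0.0456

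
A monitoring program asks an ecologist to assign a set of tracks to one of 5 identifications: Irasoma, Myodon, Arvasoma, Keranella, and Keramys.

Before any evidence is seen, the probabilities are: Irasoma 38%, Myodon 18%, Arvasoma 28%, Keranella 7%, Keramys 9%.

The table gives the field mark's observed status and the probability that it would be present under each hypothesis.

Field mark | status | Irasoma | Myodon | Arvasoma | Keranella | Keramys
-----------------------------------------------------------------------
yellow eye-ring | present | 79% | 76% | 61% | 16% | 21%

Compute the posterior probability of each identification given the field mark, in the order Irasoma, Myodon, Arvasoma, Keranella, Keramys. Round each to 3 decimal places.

By Bayes' rule, the unnormalized weight for each hypothesis is prior × likelihood:
  Irasoma: 0.38 × 0.79 = 0.3002
  Myodon: 0.18 × 0.76 = 0.1368
  Arvasoma: 0.28 × 0.61 = 0.1708
  Keranella: 0.07 × 0.16 = 0.0112
  Keramys: 0.09 × 0.21 = 0.0189
The unnormalized weights sum to 0.6379.
P(Irasoma | evidence) = 0.3002 / 0.6379 ≈ 0.471
P(Myodon | evidence) = 0.1368 / 0.6379 ≈ 0.214
P(Arvasoma | evidence) = 0.1708 / 0.6379 ≈ 0.268
P(Keranella | evidence) = 0.0112 / 0.6379 ≈ 0.018
P(Keramys | evidence) = 0.0189 / 0.6379 ≈ 0.030

0.471, 0.214, 0.268, 0.018, 0.030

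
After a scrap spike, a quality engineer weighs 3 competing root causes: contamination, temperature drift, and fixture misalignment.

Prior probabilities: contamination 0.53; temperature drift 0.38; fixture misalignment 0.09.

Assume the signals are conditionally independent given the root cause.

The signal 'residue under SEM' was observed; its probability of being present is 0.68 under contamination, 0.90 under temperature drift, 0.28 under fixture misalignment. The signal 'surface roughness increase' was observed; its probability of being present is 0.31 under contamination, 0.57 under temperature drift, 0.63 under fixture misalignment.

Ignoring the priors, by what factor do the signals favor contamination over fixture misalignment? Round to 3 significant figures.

Joint likelihood of the signal pattern under each hypothesis:
  contamination: 0.68 × 0.31 = 0.2108
  fixture misalignment: 0.28 × 0.63 = 0.1764
Bayes factor = 0.2108 / 0.1764 ≈ 1.20

1.20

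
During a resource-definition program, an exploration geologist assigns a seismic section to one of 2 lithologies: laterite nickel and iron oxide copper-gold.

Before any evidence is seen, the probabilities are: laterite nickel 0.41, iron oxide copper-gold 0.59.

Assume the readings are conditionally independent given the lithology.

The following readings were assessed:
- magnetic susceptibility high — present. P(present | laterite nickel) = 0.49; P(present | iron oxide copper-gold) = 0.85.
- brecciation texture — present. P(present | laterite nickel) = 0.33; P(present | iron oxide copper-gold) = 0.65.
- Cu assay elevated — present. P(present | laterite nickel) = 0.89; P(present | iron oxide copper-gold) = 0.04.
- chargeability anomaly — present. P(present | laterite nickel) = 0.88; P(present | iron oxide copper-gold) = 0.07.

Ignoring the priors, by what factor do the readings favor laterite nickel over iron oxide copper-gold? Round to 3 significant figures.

Joint likelihood of the reading pattern under each hypothesis:
  laterite nickel: 0.49 × 0.33 × 0.89 × 0.88 = 0.12664
  iron oxide copper-gold: 0.85 × 0.65 × 0.04 × 0.07 = 0.001547
Bayes factor = 0.12664 / 0.001547 ≈ 81.9

81.9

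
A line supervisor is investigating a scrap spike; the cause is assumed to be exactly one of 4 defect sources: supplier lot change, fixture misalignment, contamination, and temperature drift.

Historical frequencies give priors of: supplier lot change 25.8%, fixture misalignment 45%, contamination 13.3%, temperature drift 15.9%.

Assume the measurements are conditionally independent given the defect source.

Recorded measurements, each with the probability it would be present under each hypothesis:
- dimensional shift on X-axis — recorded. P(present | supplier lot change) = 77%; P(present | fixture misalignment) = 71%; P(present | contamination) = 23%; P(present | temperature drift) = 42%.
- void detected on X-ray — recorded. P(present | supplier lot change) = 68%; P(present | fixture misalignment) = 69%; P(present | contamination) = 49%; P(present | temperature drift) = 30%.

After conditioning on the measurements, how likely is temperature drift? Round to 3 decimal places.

Multiply each prior by the joint likelihood of the measurement pattern:
  supplier lot change: 0.258 × 0.77 × 0.68 = 0.13509
  fixture misalignment: 0.450 × 0.71 × 0.69 = 0.22045
  contamination: 0.133 × 0.23 × 0.49 = 0.014989
  temperature drift: 0.159 × 0.42 × 0.30 = 0.020034
The unnormalized weights sum to 0.39057.
P(temperature drift | evidence) = 0.020034 / 0.39057 ≈ 0.051.

0.051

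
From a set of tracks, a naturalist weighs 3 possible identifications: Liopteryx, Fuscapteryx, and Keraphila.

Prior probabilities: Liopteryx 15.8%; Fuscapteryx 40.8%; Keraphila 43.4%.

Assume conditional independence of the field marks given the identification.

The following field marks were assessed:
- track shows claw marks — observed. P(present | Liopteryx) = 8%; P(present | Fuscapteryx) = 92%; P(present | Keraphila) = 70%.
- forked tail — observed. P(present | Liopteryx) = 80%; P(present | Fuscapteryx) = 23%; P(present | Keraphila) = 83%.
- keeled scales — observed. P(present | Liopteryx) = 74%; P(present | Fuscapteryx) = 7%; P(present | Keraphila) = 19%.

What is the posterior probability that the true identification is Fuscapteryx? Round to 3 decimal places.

0.098

For each hypothesis, the unnormalized posterior weight is prior × product of the field mark likelihoods:
  Liopteryx: 0.158 × 0.08 × 0.80 × 0.74 = 0.0074829
  Fuscapteryx: 0.408 × 0.92 × 0.23 × 0.07 = 0.0060433
  Keraphila: 0.434 × 0.70 × 0.83 × 0.19 = 0.047909
The unnormalized weights sum to 0.061435.
P(Fuscapteryx | evidence) = 0.0060433 / 0.061435 ≈ 0.098.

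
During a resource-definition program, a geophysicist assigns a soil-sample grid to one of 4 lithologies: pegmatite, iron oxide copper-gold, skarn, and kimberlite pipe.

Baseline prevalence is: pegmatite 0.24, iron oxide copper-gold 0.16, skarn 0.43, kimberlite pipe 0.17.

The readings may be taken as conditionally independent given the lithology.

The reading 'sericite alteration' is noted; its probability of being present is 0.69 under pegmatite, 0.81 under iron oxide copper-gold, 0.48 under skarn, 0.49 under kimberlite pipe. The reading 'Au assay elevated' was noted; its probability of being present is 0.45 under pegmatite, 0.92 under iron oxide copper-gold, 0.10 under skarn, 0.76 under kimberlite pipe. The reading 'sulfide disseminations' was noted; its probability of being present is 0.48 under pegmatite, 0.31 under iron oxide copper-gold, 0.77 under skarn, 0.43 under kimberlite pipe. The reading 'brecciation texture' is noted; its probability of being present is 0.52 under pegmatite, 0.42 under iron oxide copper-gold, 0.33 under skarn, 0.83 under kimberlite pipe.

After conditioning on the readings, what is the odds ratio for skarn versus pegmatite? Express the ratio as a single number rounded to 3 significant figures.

0.282

Posterior odds equal prior odds times the likelihood ratio; only the two competing hypotheses matter.
  skarn: 0.43 × 0.48 × 0.10 × 0.77 × 0.33 = 0.0052446
  pegmatite: 0.24 × 0.69 × 0.45 × 0.48 × 0.52 = 0.0186
Posterior odds = 0.0052446 / 0.0186 ≈ 0.282.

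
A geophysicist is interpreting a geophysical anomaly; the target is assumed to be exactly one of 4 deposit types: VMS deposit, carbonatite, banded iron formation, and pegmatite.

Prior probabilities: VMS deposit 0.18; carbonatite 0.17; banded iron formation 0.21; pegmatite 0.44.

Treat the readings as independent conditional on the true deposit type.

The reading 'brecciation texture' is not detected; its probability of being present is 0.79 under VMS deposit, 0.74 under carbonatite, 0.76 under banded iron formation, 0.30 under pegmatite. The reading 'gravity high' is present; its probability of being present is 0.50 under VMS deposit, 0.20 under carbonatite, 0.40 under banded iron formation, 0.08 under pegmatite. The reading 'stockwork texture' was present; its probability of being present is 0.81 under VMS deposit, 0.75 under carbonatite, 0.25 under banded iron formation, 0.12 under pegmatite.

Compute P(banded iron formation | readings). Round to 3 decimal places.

For each hypothesis, the unnormalized posterior weight is prior × product of the reading likelihoods (using 1 − P(present | H) for each absent reading):
  VMS deposit: 0.18 × (1 − 0.79) × 0.50 × 0.81 = 0.015309
  carbonatite: 0.17 × (1 − 0.74) × 0.20 × 0.75 = 0.00663
  banded iron formation: 0.21 × (1 − 0.76) × 0.40 × 0.25 = 0.00504
  pegmatite: 0.44 × (1 − 0.30) × 0.08 × 0.12 = 0.0029568
Normalizing constant Z = 0.015309 + 0.00663 + 0.00504 + 0.0029568 = 0.029936.
P(banded iron formation | evidence) = 0.00504 / 0.029936 ≈ 0.168.

0.168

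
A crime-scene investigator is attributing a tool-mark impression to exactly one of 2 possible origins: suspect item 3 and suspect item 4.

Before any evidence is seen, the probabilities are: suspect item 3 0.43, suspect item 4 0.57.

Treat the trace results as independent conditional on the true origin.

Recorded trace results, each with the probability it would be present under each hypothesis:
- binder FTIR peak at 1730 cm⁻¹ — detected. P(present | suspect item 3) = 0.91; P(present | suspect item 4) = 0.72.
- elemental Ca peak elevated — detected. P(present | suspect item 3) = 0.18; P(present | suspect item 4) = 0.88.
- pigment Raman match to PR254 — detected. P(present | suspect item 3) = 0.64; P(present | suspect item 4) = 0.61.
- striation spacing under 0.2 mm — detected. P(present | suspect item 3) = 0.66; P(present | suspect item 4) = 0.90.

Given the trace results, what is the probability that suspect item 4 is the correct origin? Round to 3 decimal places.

0.870

Multiply each prior by the joint likelihood of the trace result pattern:
  suspect item 3: 0.43 × 0.91 × 0.18 × 0.64 × 0.66 = 0.029751
  suspect item 4: 0.57 × 0.72 × 0.88 × 0.61 × 0.90 = 0.19827
Normalizing constant Z = 0.029751 + 0.19827 = 0.22802.
P(suspect item 4 | evidence) = 0.19827 / 0.22802 ≈ 0.870.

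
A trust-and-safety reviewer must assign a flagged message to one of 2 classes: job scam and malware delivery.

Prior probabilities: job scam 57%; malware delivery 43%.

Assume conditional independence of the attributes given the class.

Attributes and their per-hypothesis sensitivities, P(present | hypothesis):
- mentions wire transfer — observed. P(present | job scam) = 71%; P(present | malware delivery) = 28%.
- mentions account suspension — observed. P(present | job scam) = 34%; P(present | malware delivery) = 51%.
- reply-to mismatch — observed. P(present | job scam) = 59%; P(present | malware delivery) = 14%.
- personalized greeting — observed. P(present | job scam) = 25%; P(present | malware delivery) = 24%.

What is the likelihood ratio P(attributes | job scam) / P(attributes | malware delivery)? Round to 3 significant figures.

Joint likelihood of the attribute pattern under each hypothesis:
  job scam: 0.71 × 0.34 × 0.59 × 0.25 = 0.035606
  malware delivery: 0.28 × 0.51 × 0.14 × 0.24 = 0.0047981
Bayes factor = 0.035606 / 0.0047981 ≈ 7.42

7.42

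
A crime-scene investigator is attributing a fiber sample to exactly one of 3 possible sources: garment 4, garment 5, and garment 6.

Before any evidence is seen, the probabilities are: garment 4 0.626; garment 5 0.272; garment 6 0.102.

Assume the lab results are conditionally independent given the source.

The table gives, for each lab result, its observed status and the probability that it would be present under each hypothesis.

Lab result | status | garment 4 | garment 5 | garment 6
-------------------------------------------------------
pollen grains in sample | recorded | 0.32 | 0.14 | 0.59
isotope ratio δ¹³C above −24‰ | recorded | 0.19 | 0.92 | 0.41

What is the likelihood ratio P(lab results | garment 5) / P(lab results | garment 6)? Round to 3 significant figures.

0.532

Take the product of per-lab result likelihoods under each hypothesis, then divide.
  garment 5: 0.14 × 0.92 = 0.1288
  garment 6: 0.59 × 0.41 = 0.2419
Bayes factor = 0.1288 / 0.2419 ≈ 0.532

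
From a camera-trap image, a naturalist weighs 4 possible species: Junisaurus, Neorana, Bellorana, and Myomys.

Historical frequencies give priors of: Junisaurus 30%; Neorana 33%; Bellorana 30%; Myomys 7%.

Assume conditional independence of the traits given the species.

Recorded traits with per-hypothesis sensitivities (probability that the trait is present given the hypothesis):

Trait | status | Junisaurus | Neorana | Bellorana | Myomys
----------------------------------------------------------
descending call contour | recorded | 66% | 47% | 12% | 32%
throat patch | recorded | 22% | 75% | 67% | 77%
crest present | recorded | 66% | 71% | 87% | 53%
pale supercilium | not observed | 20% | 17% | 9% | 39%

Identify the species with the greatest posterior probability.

For each hypothesis, the unnormalized posterior weight is prior × product of the trait likelihoods (using 1 − P(present | H) for each absent trait):
  Junisaurus: 0.30 × 0.66 × 0.22 × 0.66 × (1 − 0.20) = 0.023
  Neorana: 0.33 × 0.47 × 0.75 × 0.71 × (1 − 0.17) = 0.06855
  Bellorana: 0.30 × 0.12 × 0.67 × 0.87 × (1 − 0.09) = 0.019096
  Myomys: 0.07 × 0.32 × 0.77 × 0.53 × (1 − 0.39) = 0.0055763
Marginal likelihood of the evidence = 0.11622.
P(Junisaurus | evidence) ≈ 0.023 / 0.11622 ≈ 0.198
P(Neorana | evidence) ≈ 0.06855 / 0.11622 ≈ 0.590
P(Bellorana | evidence) ≈ 0.019096 / 0.11622 ≈ 0.164
P(Myomys | evidence) ≈ 0.0055763 / 0.11622 ≈ 0.048
The largest is 0.590, so Neorana is most probable.

Neorana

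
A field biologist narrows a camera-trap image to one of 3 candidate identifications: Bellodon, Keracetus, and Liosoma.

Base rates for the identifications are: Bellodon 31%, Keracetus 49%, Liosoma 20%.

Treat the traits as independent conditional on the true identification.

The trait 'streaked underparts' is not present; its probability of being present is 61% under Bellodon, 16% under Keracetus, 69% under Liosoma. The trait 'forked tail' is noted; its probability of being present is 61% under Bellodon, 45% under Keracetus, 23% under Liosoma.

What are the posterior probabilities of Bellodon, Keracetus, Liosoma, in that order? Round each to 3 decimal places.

Multiply each prior by the joint likelihood of the trait pattern (using 1 − P(present | H) for each absent trait):
  Bellodon: 0.31 × (1 − 0.61) × 0.61 = 0.073749
  Keracetus: 0.49 × (1 − 0.16) × 0.45 = 0.18522
  Liosoma: 0.20 × (1 − 0.69) × 0.23 = 0.01426
The unnormalized weights sum to 0.27323.
P(Bellodon | evidence) = 0.073749 / 0.27323 ≈ 0.270
P(Keracetus | evidence) = 0.18522 / 0.27323 ≈ 0.678
P(Liosoma | evidence) = 0.01426 / 0.27323 ≈ 0.052

0.270, 0.678, 0.052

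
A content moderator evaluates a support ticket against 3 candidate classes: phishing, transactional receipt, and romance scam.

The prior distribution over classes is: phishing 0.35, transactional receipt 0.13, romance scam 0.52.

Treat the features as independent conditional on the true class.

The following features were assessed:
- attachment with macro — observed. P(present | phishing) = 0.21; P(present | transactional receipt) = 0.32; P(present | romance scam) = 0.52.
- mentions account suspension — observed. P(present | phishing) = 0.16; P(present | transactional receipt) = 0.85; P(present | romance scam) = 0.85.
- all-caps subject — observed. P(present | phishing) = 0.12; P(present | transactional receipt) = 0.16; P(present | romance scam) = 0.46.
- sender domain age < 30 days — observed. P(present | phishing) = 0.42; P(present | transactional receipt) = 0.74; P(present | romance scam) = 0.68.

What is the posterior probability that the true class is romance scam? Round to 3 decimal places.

0.938

Multiply each prior by the joint likelihood of the feature pattern:
  phishing: 0.35 × 0.21 × 0.16 × 0.12 × 0.42 = 0.0005927
  transactional receipt: 0.13 × 0.32 × 0.85 × 0.16 × 0.74 = 0.0041866
  romance scam: 0.52 × 0.52 × 0.85 × 0.46 × 0.68 = 0.071894
Marginal likelihood of the evidence = 0.076673.
P(romance scam | evidence) = 0.071894 / 0.076673 ≈ 0.938.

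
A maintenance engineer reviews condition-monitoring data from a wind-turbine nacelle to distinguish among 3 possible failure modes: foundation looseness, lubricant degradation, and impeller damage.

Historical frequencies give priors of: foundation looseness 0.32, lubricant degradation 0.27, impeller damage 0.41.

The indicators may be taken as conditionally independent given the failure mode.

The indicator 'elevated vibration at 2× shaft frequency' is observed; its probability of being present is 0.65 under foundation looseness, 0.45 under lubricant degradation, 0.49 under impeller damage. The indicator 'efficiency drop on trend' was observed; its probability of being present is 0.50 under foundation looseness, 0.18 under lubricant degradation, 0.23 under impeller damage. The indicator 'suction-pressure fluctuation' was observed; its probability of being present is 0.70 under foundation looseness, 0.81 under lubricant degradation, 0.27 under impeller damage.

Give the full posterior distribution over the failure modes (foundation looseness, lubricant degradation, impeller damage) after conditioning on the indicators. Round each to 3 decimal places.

0.707, 0.172, 0.121

For each hypothesis, the unnormalized posterior weight is prior × product of the indicator likelihoods:
  foundation looseness: 0.32 × 0.65 × 0.50 × 0.70 = 0.0728
  lubricant degradation: 0.27 × 0.45 × 0.18 × 0.81 = 0.017715
  impeller damage: 0.41 × 0.49 × 0.23 × 0.27 = 0.012476
Marginal likelihood of the evidence = 0.10299.
P(foundation looseness | evidence) = 0.0728 / 0.10299 ≈ 0.707
P(lubricant degradation | evidence) = 0.017715 / 0.10299 ≈ 0.172
P(impeller damage | evidence) = 0.012476 / 0.10299 ≈ 0.121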